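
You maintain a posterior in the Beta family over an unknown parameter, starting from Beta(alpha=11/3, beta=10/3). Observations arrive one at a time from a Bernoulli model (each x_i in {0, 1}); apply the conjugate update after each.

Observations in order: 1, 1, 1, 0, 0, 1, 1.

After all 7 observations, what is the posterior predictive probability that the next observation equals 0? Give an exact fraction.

8/21

obs 1: x=1 → posterior Beta(14/3, 10/3)
obs 2: x=1 → posterior Beta(17/3, 10/3)
obs 3: x=1 → posterior Beta(20/3, 10/3)
obs 4: x=0 → posterior Beta(20/3, 13/3)
obs 5: x=0 → posterior Beta(20/3, 16/3)
obs 6: x=1 → posterior Beta(23/3, 16/3)
obs 7: x=1 → posterior Beta(26/3, 16/3)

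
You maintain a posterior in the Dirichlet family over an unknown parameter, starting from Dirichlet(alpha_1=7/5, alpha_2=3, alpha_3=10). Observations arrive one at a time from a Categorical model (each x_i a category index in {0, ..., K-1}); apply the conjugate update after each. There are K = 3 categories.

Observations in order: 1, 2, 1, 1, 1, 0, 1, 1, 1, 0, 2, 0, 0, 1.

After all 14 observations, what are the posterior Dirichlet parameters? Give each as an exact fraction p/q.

alpha_1=27/5, alpha_2=11, alpha_3=12

obs 1: x=1 → posterior Dirichlet(7/5, 4, 10)
obs 2: x=2 → posterior Dirichlet(7/5, 4, 11)
obs 3: x=1 → posterior Dirichlet(7/5, 5, 11)
obs 4: x=1 → posterior Dirichlet(7/5, 6, 11)
obs 5: x=1 → posterior Dirichlet(7/5, 7, 11)
obs 6: x=0 → posterior Dirichlet(12/5, 7, 11)
obs 7: x=1 → posterior Dirichlet(12/5, 8, 11)
obs 8: x=1 → posterior Dirichlet(12/5, 9, 11)
obs 9: x=1 → posterior Dirichlet(12/5, 10, 11)
obs 10: x=0 → posterior Dirichlet(17/5, 10, 11)
obs 11: x=2 → posterior Dirichlet(17/5, 10, 12)
obs 12: x=0 → posterior Dirichlet(22/5, 10, 12)
obs 13: x=0 → posterior Dirichlet(27/5, 10, 12)
obs 14: x=1 → posterior Dirichlet(27/5, 11, 12)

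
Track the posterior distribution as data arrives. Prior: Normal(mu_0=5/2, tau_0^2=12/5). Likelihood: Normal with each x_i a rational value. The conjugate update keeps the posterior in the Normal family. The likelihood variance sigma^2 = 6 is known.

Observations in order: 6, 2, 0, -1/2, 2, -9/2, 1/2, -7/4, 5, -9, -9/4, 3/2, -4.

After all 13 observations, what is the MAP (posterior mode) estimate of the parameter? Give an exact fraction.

5/62

obs 1: x=6 → posterior Normal(7/2, 12/7)
obs 2: x=2 → posterior Normal(19/6, 4/3)
obs 3: x=0 → posterior Normal(57/22, 12/11)
obs 4: x=-1/2 → posterior Normal(55/26, 12/13)
obs 5: x=2 → posterior Normal(21/10, 4/5)
obs 6: x=-9/2 → posterior Normal(45/34, 12/17)
obs 7: x=1/2 → posterior Normal(47/38, 12/19)
obs 8: x=-7/4 → posterior Normal(20/21, 4/7)
obs 9: x=5 → posterior Normal(30/23, 12/23)
obs 10: x=-9 → posterior Normal(12/25, 12/25)
obs 11: x=-9/4 → posterior Normal(5/18, 4/9)
obs 12: x=3/2 → posterior Normal(21/58, 12/29)
obs 13: x=-4 → posterior Normal(5/62, 12/31)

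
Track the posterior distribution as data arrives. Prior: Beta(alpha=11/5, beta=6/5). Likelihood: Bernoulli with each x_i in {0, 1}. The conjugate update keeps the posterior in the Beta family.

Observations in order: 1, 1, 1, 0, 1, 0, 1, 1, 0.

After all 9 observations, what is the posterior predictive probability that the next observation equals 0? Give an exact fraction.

obs 1: x=1 → posterior Beta(16/5, 6/5)
obs 2: x=1 → posterior Beta(21/5, 6/5)
obs 3: x=1 → posterior Beta(26/5, 6/5)
obs 4: x=0 → posterior Beta(26/5, 11/5)
obs 5: x=1 → posterior Beta(31/5, 11/5)
obs 6: x=0 → posterior Beta(31/5, 16/5)
obs 7: x=1 → posterior Beta(36/5, 16/5)
obs 8: x=1 → posterior Beta(41/5, 16/5)
obs 9: x=0 → posterior Beta(41/5, 21/5)

21/62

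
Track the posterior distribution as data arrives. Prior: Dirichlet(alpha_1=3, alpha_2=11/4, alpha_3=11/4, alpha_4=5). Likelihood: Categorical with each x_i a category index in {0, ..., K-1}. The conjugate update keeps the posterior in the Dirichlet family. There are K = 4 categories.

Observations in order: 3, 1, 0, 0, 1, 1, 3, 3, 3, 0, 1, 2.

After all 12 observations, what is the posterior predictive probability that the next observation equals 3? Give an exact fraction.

obs 1: x=3 → posterior Dirichlet(3, 11/4, 11/4, 6)
obs 2: x=1 → posterior Dirichlet(3, 15/4, 11/4, 6)
obs 3: x=0 → posterior Dirichlet(4, 15/4, 11/4, 6)
obs 4: x=0 → posterior Dirichlet(5, 15/4, 11/4, 6)
obs 5: x=1 → posterior Dirichlet(5, 19/4, 11/4, 6)
obs 6: x=1 → posterior Dirichlet(5, 23/4, 11/4, 6)
obs 7: x=3 → posterior Dirichlet(5, 23/4, 11/4, 7)
obs 8: x=3 → posterior Dirichlet(5, 23/4, 11/4, 8)
obs 9: x=3 → posterior Dirichlet(5, 23/4, 11/4, 9)
obs 10: x=0 → posterior Dirichlet(6, 23/4, 11/4, 9)
obs 11: x=1 → posterior Dirichlet(6, 27/4, 11/4, 9)
obs 12: x=2 → posterior Dirichlet(6, 27/4, 15/4, 9)

6/17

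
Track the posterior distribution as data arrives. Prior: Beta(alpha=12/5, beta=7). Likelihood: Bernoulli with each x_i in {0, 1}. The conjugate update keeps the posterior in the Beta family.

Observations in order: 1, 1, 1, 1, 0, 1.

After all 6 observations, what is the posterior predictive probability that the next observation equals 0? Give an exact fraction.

obs 1: x=1 → posterior Beta(17/5, 7)
obs 2: x=1 → posterior Beta(22/5, 7)
obs 3: x=1 → posterior Beta(27/5, 7)
obs 4: x=1 → posterior Beta(32/5, 7)
obs 5: x=0 → posterior Beta(32/5, 8)
obs 6: x=1 → posterior Beta(37/5, 8)

40/77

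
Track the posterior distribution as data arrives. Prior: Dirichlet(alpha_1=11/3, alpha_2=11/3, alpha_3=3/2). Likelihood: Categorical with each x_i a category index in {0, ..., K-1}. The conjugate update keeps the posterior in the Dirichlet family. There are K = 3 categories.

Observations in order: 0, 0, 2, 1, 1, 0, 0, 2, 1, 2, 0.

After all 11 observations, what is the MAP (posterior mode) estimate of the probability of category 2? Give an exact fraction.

obs 1: x=0 → posterior Dirichlet(14/3, 11/3, 3/2)
obs 2: x=0 → posterior Dirichlet(17/3, 11/3, 3/2)
obs 3: x=2 → posterior Dirichlet(17/3, 11/3, 5/2)
obs 4: x=1 → posterior Dirichlet(17/3, 14/3, 5/2)
obs 5: x=1 → posterior Dirichlet(17/3, 17/3, 5/2)
obs 6: x=0 → posterior Dirichlet(20/3, 17/3, 5/2)
obs 7: x=0 → posterior Dirichlet(23/3, 17/3, 5/2)
obs 8: x=2 → posterior Dirichlet(23/3, 17/3, 7/2)
obs 9: x=1 → posterior Dirichlet(23/3, 20/3, 7/2)
obs 10: x=2 → posterior Dirichlet(23/3, 20/3, 9/2)
obs 11: x=0 → posterior Dirichlet(26/3, 20/3, 9/2)

21/101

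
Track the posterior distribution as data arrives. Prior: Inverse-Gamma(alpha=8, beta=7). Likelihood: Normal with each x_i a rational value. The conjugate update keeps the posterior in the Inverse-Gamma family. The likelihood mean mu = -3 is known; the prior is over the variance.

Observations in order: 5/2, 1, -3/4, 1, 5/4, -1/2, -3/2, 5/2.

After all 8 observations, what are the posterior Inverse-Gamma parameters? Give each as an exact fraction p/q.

alpha=12, beta=1105/16

obs 1: x=5/2 → posterior Inverse-Gamma(17/2, 177/8)
obs 2: x=1 → posterior Inverse-Gamma(9, 241/8)
obs 3: x=-3/4 → posterior Inverse-Gamma(19/2, 1045/32)
obs 4: x=1 → posterior Inverse-Gamma(10, 1301/32)
obs 5: x=5/4 → posterior Inverse-Gamma(21/2, 795/16)
obs 6: x=-1/2 → posterior Inverse-Gamma(11, 845/16)
obs 7: x=-3/2 → posterior Inverse-Gamma(23/2, 863/16)
obs 8: x=5/2 → posterior Inverse-Gamma(12, 1105/16)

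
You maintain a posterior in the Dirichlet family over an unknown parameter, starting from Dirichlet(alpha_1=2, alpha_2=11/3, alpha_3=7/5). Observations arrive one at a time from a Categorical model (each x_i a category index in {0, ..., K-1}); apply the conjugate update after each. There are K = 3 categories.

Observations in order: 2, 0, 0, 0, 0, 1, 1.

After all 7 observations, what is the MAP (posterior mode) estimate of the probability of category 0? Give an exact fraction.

obs 1: x=2 → posterior Dirichlet(2, 11/3, 12/5)
obs 2: x=0 → posterior Dirichlet(3, 11/3, 12/5)
obs 3: x=0 → posterior Dirichlet(4, 11/3, 12/5)
obs 4: x=0 → posterior Dirichlet(5, 11/3, 12/5)
obs 5: x=0 → posterior Dirichlet(6, 11/3, 12/5)
obs 6: x=1 → posterior Dirichlet(6, 14/3, 12/5)
obs 7: x=1 → posterior Dirichlet(6, 17/3, 12/5)

75/166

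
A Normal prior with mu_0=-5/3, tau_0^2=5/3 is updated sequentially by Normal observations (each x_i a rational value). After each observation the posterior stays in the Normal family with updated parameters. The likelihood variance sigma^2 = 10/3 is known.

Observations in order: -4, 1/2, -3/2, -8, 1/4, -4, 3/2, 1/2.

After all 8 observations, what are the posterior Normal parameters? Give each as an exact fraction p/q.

mu_0=-217/120, tau_0^2=1/3

obs 1: x=-4 → posterior Normal(-22/9, 10/9)
obs 2: x=1/2 → posterior Normal(-41/24, 5/6)
obs 3: x=-3/2 → posterior Normal(-5/3, 2/3)
obs 4: x=-8 → posterior Normal(-49/18, 5/9)
obs 5: x=1/4 → posterior Normal(-193/84, 10/21)
obs 6: x=-4 → posterior Normal(-241/96, 5/12)
obs 7: x=3/2 → posterior Normal(-223/108, 10/27)
obs 8: x=1/2 → posterior Normal(-217/120, 1/3)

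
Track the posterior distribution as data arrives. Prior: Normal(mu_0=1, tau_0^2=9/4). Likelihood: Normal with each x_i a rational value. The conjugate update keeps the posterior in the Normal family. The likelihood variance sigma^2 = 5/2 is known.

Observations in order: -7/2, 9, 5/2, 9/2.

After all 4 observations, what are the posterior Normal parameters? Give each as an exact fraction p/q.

mu_0=245/92, tau_0^2=45/92

obs 1: x=-7/2 → posterior Normal(-43/38, 45/38)
obs 2: x=9 → posterior Normal(17/8, 45/56)
obs 3: x=5/2 → posterior Normal(82/37, 45/74)
obs 4: x=9/2 → posterior Normal(245/92, 45/92)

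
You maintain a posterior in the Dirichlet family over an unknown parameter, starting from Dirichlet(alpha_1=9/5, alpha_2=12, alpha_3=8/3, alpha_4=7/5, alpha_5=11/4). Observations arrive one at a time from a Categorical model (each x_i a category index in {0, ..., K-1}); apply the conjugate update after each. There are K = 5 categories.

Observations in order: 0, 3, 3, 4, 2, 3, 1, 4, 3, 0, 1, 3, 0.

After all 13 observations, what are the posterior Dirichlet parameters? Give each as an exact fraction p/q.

alpha_1=24/5, alpha_2=14, alpha_3=11/3, alpha_4=32/5, alpha_5=19/4

obs 1: x=0 → posterior Dirichlet(14/5, 12, 8/3, 7/5, 11/4)
obs 2: x=3 → posterior Dirichlet(14/5, 12, 8/3, 12/5, 11/4)
obs 3: x=3 → posterior Dirichlet(14/5, 12, 8/3, 17/5, 11/4)
obs 4: x=4 → posterior Dirichlet(14/5, 12, 8/3, 17/5, 15/4)
obs 5: x=2 → posterior Dirichlet(14/5, 12, 11/3, 17/5, 15/4)
obs 6: x=3 → posterior Dirichlet(14/5, 12, 11/3, 22/5, 15/4)
obs 7: x=1 → posterior Dirichlet(14/5, 13, 11/3, 22/5, 15/4)
obs 8: x=4 → posterior Dirichlet(14/5, 13, 11/3, 22/5, 19/4)
obs 9: x=3 → posterior Dirichlet(14/5, 13, 11/3, 27/5, 19/4)
obs 10: x=0 → posterior Dirichlet(19/5, 13, 11/3, 27/5, 19/4)
obs 11: x=1 → posterior Dirichlet(19/5, 14, 11/3, 27/5, 19/4)
obs 12: x=3 → posterior Dirichlet(19/5, 14, 11/3, 32/5, 19/4)
obs 13: x=0 → posterior Dirichlet(24/5, 14, 11/3, 32/5, 19/4)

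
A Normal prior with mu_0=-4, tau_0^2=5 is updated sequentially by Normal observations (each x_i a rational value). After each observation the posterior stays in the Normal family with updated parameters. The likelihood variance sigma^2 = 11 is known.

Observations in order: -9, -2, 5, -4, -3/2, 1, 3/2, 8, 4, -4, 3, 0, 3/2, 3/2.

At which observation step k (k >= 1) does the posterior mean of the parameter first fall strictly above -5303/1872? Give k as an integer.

k = 5

obs 1: x=-9 → posterior Normal(-89/16, 55/16)
obs 2: x=-2 → posterior Normal(-33/7, 55/21)
obs 3: x=5 → posterior Normal(-37/13, 55/26)
obs 4: x=-4 → posterior Normal(-94/31, 55/31)
obs 5: x=-3/2 → posterior Normal(-203/72, 55/36)
obs 6: x=1 → posterior Normal(-193/82, 55/41)
obs 7: x=3/2 → posterior Normal(-89/46, 55/46)
obs 8: x=8 → posterior Normal(-49/51, 55/51)
obs 9: x=4 → posterior Normal(-29/56, 55/56)
obs 10: x=-4 → posterior Normal(-49/61, 55/61)
obs 11: x=3 → posterior Normal(-17/33, 5/6)
obs 12: x=0 → posterior Normal(-34/71, 55/71)
obs 13: x=3/2 → posterior Normal(-53/152, 55/76)
obs 14: x=3/2 → posterior Normal(-19/81, 55/81)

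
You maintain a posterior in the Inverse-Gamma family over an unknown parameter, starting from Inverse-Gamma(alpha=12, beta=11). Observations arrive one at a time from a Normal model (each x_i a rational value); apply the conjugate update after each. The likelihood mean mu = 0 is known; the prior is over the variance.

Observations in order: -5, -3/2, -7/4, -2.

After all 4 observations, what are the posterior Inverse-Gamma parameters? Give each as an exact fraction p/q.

alpha=14, beta=901/32

obs 1: x=-5 → posterior Inverse-Gamma(25/2, 47/2)
obs 2: x=-3/2 → posterior Inverse-Gamma(13, 197/8)
obs 3: x=-7/4 → posterior Inverse-Gamma(27/2, 837/32)
obs 4: x=-2 → posterior Inverse-Gamma(14, 901/32)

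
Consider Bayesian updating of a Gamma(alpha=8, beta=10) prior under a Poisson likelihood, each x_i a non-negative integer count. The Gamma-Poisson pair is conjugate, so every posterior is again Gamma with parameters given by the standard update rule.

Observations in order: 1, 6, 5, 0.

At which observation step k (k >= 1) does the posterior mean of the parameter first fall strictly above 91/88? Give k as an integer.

obs 1: x=1 → posterior Gamma(9, 11)
obs 2: x=6 → posterior Gamma(15, 12)
obs 3: x=5 → posterior Gamma(20, 13)
obs 4: x=0 → posterior Gamma(20, 14)

k = 2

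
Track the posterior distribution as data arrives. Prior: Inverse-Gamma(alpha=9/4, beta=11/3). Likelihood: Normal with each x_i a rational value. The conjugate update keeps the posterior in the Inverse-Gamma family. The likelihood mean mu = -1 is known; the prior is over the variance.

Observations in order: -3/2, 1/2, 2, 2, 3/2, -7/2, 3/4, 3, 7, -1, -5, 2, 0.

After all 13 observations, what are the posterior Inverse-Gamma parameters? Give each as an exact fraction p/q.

alpha=35/4, beta=7171/96

obs 1: x=-3/2 → posterior Inverse-Gamma(11/4, 91/24)
obs 2: x=1/2 → posterior Inverse-Gamma(13/4, 59/12)
obs 3: x=2 → posterior Inverse-Gamma(15/4, 113/12)
obs 4: x=2 → posterior Inverse-Gamma(17/4, 167/12)
obs 5: x=3/2 → posterior Inverse-Gamma(19/4, 409/24)
obs 6: x=-7/2 → posterior Inverse-Gamma(21/4, 121/6)
obs 7: x=3/4 → posterior Inverse-Gamma(23/4, 2083/96)
obs 8: x=3 → posterior Inverse-Gamma(25/4, 2851/96)
obs 9: x=7 → posterior Inverse-Gamma(27/4, 5923/96)
obs 10: x=-1 → posterior Inverse-Gamma(29/4, 5923/96)
obs 11: x=-5 → posterior Inverse-Gamma(31/4, 6691/96)
obs 12: x=2 → posterior Inverse-Gamma(33/4, 7123/96)
obs 13: x=0 → posterior Inverse-Gamma(35/4, 7171/96)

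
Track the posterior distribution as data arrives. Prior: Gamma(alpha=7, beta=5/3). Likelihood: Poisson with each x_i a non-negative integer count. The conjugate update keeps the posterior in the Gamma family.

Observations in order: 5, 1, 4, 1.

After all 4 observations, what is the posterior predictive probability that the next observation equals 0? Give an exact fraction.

14063084452067724991009/262144000000000000000000

obs 1: x=5 → posterior Gamma(12, 8/3)
obs 2: x=1 → posterior Gamma(13, 11/3)
obs 3: x=4 → posterior Gamma(17, 14/3)
obs 4: x=1 → posterior Gamma(18, 17/3)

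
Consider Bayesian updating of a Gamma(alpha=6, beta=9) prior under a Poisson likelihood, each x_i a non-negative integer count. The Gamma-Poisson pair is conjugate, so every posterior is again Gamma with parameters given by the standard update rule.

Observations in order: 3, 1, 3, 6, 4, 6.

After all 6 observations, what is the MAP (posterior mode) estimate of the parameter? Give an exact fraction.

28/15

obs 1: x=3 → posterior Gamma(9, 10)
obs 2: x=1 → posterior Gamma(10, 11)
obs 3: x=3 → posterior Gamma(13, 12)
obs 4: x=6 → posterior Gamma(19, 13)
obs 5: x=4 → posterior Gamma(23, 14)
obs 6: x=6 → posterior Gamma(29, 15)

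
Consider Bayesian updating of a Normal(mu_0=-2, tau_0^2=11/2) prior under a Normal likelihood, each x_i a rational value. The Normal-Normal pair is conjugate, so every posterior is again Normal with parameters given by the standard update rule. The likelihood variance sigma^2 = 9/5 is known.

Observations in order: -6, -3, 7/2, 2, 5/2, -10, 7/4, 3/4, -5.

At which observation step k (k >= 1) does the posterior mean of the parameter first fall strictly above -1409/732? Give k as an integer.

k = 3

obs 1: x=-6 → posterior Normal(-366/73, 99/73)
obs 2: x=-3 → posterior Normal(-531/128, 99/128)
obs 3: x=7/2 → posterior Normal(-677/366, 33/61)
obs 4: x=2 → posterior Normal(-457/476, 99/238)
obs 5: x=5/2 → posterior Normal(-91/293, 99/293)
obs 6: x=-10 → posterior Normal(-641/348, 33/116)
obs 7: x=7/4 → posterior Normal(-2179/1612, 99/403)
obs 8: x=3/4 → posterior Normal(-1007/916, 99/458)
obs 9: x=-5 → posterior Normal(-173/114, 11/57)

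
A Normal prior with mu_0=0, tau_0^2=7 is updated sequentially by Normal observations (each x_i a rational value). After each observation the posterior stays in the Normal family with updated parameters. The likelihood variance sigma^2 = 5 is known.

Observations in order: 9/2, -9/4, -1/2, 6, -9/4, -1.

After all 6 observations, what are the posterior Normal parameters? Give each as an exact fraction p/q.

mu_0=63/94, tau_0^2=35/47

obs 1: x=9/2 → posterior Normal(21/8, 35/12)
obs 2: x=-9/4 → posterior Normal(63/76, 35/19)
obs 3: x=-1/2 → posterior Normal(49/104, 35/26)
obs 4: x=6 → posterior Normal(217/132, 35/33)
obs 5: x=-9/4 → posterior Normal(77/80, 7/8)
obs 6: x=-1 → posterior Normal(63/94, 35/47)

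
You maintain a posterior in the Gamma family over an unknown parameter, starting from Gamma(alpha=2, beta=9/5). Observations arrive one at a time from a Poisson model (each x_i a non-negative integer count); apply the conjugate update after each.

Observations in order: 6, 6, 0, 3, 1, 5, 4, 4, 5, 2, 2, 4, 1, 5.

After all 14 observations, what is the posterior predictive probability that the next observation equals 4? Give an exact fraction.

obs 1: x=6 → posterior Gamma(8, 14/5)
obs 2: x=6 → posterior Gamma(14, 19/5)
obs 3: x=0 → posterior Gamma(14, 24/5)
obs 4: x=3 → posterior Gamma(17, 29/5)
obs 5: x=1 → posterior Gamma(18, 34/5)
obs 6: x=5 → posterior Gamma(23, 39/5)
obs 7: x=4 → posterior Gamma(27, 44/5)
obs 8: x=4 → posterior Gamma(31, 49/5)
obs 9: x=5 → posterior Gamma(36, 54/5)
obs 10: x=2 → posterior Gamma(38, 59/5)
obs 11: x=2 → posterior Gamma(40, 64/5)
obs 12: x=4 → posterior Gamma(44, 69/5)
obs 13: x=1 → posterior Gamma(45, 74/5)
obs 14: x=5 → posterior Gamma(50, 79/5)

13926524060733620527398158589587215522601775611849196274520558094178201627559162879513347875710620515625/81485708752956912546889108195795753074840423948625392215828283674417594720028204650657372899825875419136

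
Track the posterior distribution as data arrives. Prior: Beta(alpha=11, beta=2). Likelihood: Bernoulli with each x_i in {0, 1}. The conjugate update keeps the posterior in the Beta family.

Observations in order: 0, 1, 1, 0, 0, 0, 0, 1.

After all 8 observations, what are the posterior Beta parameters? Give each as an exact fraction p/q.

obs 1: x=0 → posterior Beta(11, 3)
obs 2: x=1 → posterior Beta(12, 3)
obs 3: x=1 → posterior Beta(13, 3)
obs 4: x=0 → posterior Beta(13, 4)
obs 5: x=0 → posterior Beta(13, 5)
obs 6: x=0 → posterior Beta(13, 6)
obs 7: x=0 → posterior Beta(13, 7)
obs 8: x=1 → posterior Beta(14, 7)

alpha=14, beta=7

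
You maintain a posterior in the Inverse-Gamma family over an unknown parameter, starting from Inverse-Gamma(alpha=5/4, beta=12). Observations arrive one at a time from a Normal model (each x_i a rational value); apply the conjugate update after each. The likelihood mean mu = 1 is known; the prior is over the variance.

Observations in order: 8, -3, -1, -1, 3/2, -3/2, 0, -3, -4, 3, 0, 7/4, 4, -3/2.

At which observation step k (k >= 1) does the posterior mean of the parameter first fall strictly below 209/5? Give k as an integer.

k = 2

obs 1: x=8 → posterior Inverse-Gamma(7/4, 73/2)
obs 2: x=-3 → posterior Inverse-Gamma(9/4, 89/2)
obs 3: x=-1 → posterior Inverse-Gamma(11/4, 93/2)
obs 4: x=-1 → posterior Inverse-Gamma(13/4, 97/2)
obs 5: x=3/2 → posterior Inverse-Gamma(15/4, 389/8)
obs 6: x=-3/2 → posterior Inverse-Gamma(17/4, 207/4)
obs 7: x=0 → posterior Inverse-Gamma(19/4, 209/4)
obs 8: x=-3 → posterior Inverse-Gamma(21/4, 241/4)
obs 9: x=-4 → posterior Inverse-Gamma(23/4, 291/4)
obs 10: x=3 → posterior Inverse-Gamma(25/4, 299/4)
obs 11: x=0 → posterior Inverse-Gamma(27/4, 301/4)
obs 12: x=7/4 → posterior Inverse-Gamma(29/4, 2417/32)
obs 13: x=4 → posterior Inverse-Gamma(31/4, 2561/32)
obs 14: x=-3/2 → posterior Inverse-Gamma(33/4, 2661/32)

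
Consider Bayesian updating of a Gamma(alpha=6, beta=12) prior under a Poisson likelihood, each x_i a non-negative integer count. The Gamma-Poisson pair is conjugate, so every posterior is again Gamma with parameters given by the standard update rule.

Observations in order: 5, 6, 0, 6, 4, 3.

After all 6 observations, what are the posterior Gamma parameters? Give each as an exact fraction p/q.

alpha=30, beta=18

obs 1: x=5 → posterior Gamma(11, 13)
obs 2: x=6 → posterior Gamma(17, 14)
obs 3: x=0 → posterior Gamma(17, 15)
obs 4: x=6 → posterior Gamma(23, 16)
obs 5: x=4 → posterior Gamma(27, 17)
obs 6: x=3 → posterior Gamma(30, 18)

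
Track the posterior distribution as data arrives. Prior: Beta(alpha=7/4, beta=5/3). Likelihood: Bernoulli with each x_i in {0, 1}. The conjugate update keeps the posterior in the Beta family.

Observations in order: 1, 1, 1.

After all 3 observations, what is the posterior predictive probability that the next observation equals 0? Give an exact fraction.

obs 1: x=1 → posterior Beta(11/4, 5/3)
obs 2: x=1 → posterior Beta(15/4, 5/3)
obs 3: x=1 → posterior Beta(19/4, 5/3)

20/77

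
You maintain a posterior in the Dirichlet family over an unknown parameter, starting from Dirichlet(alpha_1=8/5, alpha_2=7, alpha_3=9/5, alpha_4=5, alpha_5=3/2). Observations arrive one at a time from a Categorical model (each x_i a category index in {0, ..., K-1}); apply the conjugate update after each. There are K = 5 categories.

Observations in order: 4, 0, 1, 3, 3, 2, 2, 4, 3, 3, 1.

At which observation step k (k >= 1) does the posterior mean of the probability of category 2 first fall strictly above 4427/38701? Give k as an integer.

obs 1: x=4 → posterior Dirichlet(8/5, 7, 9/5, 5, 5/2)
obs 2: x=0 → posterior Dirichlet(13/5, 7, 9/5, 5, 5/2)
obs 3: x=1 → posterior Dirichlet(13/5, 8, 9/5, 5, 5/2)
obs 4: x=3 → posterior Dirichlet(13/5, 8, 9/5, 6, 5/2)
obs 5: x=3 → posterior Dirichlet(13/5, 8, 9/5, 7, 5/2)
obs 6: x=2 → posterior Dirichlet(13/5, 8, 14/5, 7, 5/2)
obs 7: x=2 → posterior Dirichlet(13/5, 8, 19/5, 7, 5/2)
obs 8: x=4 → posterior Dirichlet(13/5, 8, 19/5, 7, 7/2)
obs 9: x=3 → posterior Dirichlet(13/5, 8, 19/5, 8, 7/2)
obs 10: x=3 → posterior Dirichlet(13/5, 8, 19/5, 9, 7/2)
obs 11: x=1 → posterior Dirichlet(13/5, 9, 19/5, 9, 7/2)

k = 6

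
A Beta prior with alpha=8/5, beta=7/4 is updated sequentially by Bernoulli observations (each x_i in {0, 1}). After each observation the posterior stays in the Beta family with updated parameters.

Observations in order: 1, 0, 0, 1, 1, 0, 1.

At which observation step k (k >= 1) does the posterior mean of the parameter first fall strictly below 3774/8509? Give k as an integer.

obs 1: x=1 → posterior Beta(13/5, 7/4)
obs 2: x=0 → posterior Beta(13/5, 11/4)
obs 3: x=0 → posterior Beta(13/5, 15/4)
obs 4: x=1 → posterior Beta(18/5, 15/4)
obs 5: x=1 → posterior Beta(23/5, 15/4)
obs 6: x=0 → posterior Beta(23/5, 19/4)
obs 7: x=1 → posterior Beta(28/5, 19/4)

k = 3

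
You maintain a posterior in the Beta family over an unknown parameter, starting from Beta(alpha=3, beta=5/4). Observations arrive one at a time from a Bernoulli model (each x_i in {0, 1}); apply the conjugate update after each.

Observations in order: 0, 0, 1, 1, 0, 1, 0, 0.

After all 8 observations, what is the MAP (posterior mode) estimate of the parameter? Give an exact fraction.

20/41

obs 1: x=0 → posterior Beta(3, 9/4)
obs 2: x=0 → posterior Beta(3, 13/4)
obs 3: x=1 → posterior Beta(4, 13/4)
obs 4: x=1 → posterior Beta(5, 13/4)
obs 5: x=0 → posterior Beta(5, 17/4)
obs 6: x=1 → posterior Beta(6, 17/4)
obs 7: x=0 → posterior Beta(6, 21/4)
obs 8: x=0 → posterior Beta(6, 25/4)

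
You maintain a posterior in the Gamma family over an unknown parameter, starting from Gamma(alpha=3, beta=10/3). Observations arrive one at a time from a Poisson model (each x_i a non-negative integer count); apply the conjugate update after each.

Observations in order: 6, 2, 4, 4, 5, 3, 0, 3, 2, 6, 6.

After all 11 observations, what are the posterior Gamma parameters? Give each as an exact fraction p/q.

obs 1: x=6 → posterior Gamma(9, 13/3)
obs 2: x=2 → posterior Gamma(11, 16/3)
obs 3: x=4 → posterior Gamma(15, 19/3)
obs 4: x=4 → posterior Gamma(19, 22/3)
obs 5: x=5 → posterior Gamma(24, 25/3)
obs 6: x=3 → posterior Gamma(27, 28/3)
obs 7: x=0 → posterior Gamma(27, 31/3)
obs 8: x=3 → posterior Gamma(30, 34/3)
obs 9: x=2 → posterior Gamma(32, 37/3)
obs 10: x=6 → posterior Gamma(38, 40/3)
obs 11: x=6 → posterior Gamma(44, 43/3)

alpha=44, beta=43/3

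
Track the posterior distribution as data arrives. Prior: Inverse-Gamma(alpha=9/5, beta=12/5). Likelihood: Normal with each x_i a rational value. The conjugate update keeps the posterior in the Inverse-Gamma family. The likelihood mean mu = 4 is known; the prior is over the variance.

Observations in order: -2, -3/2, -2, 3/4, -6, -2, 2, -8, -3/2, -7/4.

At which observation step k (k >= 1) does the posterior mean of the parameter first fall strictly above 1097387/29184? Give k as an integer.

obs 1: x=-2 → posterior Inverse-Gamma(23/10, 102/5)
obs 2: x=-3/2 → posterior Inverse-Gamma(14/5, 1421/40)
obs 3: x=-2 → posterior Inverse-Gamma(33/10, 2141/40)
obs 4: x=3/4 → posterior Inverse-Gamma(19/5, 9409/160)
obs 5: x=-6 → posterior Inverse-Gamma(43/10, 17409/160)
obs 6: x=-2 → posterior Inverse-Gamma(24/5, 20289/160)
obs 7: x=2 → posterior Inverse-Gamma(53/10, 20609/160)
obs 8: x=-8 → posterior Inverse-Gamma(29/5, 32129/160)
obs 9: x=-3/2 → posterior Inverse-Gamma(63/10, 34549/160)
obs 10: x=-7/4 → posterior Inverse-Gamma(34/5, 18597/80)

k = 8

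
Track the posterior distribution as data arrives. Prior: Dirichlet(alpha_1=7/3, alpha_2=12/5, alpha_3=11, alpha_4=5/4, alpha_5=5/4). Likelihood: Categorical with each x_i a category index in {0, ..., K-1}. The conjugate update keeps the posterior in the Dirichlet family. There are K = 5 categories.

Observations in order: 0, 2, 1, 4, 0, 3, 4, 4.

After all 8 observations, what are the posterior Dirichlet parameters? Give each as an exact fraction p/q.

obs 1: x=0 → posterior Dirichlet(10/3, 12/5, 11, 5/4, 5/4)
obs 2: x=2 → posterior Dirichlet(10/3, 12/5, 12, 5/4, 5/4)
obs 3: x=1 → posterior Dirichlet(10/3, 17/5, 12, 5/4, 5/4)
obs 4: x=4 → posterior Dirichlet(10/3, 17/5, 12, 5/4, 9/4)
obs 5: x=0 → posterior Dirichlet(13/3, 17/5, 12, 5/4, 9/4)
obs 6: x=3 → posterior Dirichlet(13/3, 17/5, 12, 9/4, 9/4)
obs 7: x=4 → posterior Dirichlet(13/3, 17/5, 12, 9/4, 13/4)
obs 8: x=4 → posterior Dirichlet(13/3, 17/5, 12, 9/4, 17/4)

alpha_1=13/3, alpha_2=17/5, alpha_3=12, alpha_4=9/4, alpha_5=17/4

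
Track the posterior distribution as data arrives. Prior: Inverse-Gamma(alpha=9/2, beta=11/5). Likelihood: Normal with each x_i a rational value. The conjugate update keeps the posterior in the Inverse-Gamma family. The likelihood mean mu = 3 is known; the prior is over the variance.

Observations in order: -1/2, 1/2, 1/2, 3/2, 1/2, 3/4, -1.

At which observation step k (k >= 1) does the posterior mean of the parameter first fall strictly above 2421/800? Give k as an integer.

obs 1: x=-1/2 → posterior Inverse-Gamma(5, 333/40)
obs 2: x=1/2 → posterior Inverse-Gamma(11/2, 229/20)
obs 3: x=1/2 → posterior Inverse-Gamma(6, 583/40)
obs 4: x=3/2 → posterior Inverse-Gamma(13/2, 157/10)
obs 5: x=1/2 → posterior Inverse-Gamma(7, 753/40)
obs 6: x=3/4 → posterior Inverse-Gamma(15/2, 3417/160)
obs 7: x=-1 → posterior Inverse-Gamma(8, 4697/160)

k = 5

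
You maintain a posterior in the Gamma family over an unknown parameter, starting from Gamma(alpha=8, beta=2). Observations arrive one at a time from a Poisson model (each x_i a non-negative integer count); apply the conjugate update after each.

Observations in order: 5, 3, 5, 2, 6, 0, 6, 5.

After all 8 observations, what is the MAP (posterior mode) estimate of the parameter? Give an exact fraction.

39/10

obs 1: x=5 → posterior Gamma(13, 3)
obs 2: x=3 → posterior Gamma(16, 4)
obs 3: x=5 → posterior Gamma(21, 5)
obs 4: x=2 → posterior Gamma(23, 6)
obs 5: x=6 → posterior Gamma(29, 7)
obs 6: x=0 → posterior Gamma(29, 8)
obs 7: x=6 → posterior Gamma(35, 9)
obs 8: x=5 → posterior Gamma(40, 10)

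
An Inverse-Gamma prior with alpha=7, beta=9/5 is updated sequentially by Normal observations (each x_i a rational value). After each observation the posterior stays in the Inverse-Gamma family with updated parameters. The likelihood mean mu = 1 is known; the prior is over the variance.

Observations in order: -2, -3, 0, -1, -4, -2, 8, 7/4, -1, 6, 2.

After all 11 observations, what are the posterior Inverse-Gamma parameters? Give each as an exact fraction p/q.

obs 1: x=-2 → posterior Inverse-Gamma(15/2, 63/10)
obs 2: x=-3 → posterior Inverse-Gamma(8, 143/10)
obs 3: x=0 → posterior Inverse-Gamma(17/2, 74/5)
obs 4: x=-1 → posterior Inverse-Gamma(9, 84/5)
obs 5: x=-4 → posterior Inverse-Gamma(19/2, 293/10)
obs 6: x=-2 → posterior Inverse-Gamma(10, 169/5)
obs 7: x=8 → posterior Inverse-Gamma(21/2, 583/10)
obs 8: x=7/4 → posterior Inverse-Gamma(11, 9373/160)
obs 9: x=-1 → posterior Inverse-Gamma(23/2, 9693/160)
obs 10: x=6 → posterior Inverse-Gamma(12, 11693/160)
obs 11: x=2 → posterior Inverse-Gamma(25/2, 11773/160)

alpha=25/2, beta=11773/160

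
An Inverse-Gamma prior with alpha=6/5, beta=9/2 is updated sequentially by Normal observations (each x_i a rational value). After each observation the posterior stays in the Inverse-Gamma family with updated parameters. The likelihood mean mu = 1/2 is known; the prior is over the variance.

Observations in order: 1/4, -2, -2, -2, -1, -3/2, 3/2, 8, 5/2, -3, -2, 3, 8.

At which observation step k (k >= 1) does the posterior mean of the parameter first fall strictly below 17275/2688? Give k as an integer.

k = 2

obs 1: x=1/4 → posterior Inverse-Gamma(17/10, 145/32)
obs 2: x=-2 → posterior Inverse-Gamma(11/5, 245/32)
obs 3: x=-2 → posterior Inverse-Gamma(27/10, 345/32)
obs 4: x=-2 → posterior Inverse-Gamma(16/5, 445/32)
obs 5: x=-1 → posterior Inverse-Gamma(37/10, 481/32)
obs 6: x=-3/2 → posterior Inverse-Gamma(21/5, 545/32)
obs 7: x=3/2 → posterior Inverse-Gamma(47/10, 561/32)
obs 8: x=8 → posterior Inverse-Gamma(26/5, 1461/32)
obs 9: x=5/2 → posterior Inverse-Gamma(57/10, 1525/32)
obs 10: x=-3 → posterior Inverse-Gamma(31/5, 1721/32)
obs 11: x=-2 → posterior Inverse-Gamma(67/10, 1821/32)
obs 12: x=3 → posterior Inverse-Gamma(36/5, 1921/32)
obs 13: x=8 → posterior Inverse-Gamma(77/10, 2821/32)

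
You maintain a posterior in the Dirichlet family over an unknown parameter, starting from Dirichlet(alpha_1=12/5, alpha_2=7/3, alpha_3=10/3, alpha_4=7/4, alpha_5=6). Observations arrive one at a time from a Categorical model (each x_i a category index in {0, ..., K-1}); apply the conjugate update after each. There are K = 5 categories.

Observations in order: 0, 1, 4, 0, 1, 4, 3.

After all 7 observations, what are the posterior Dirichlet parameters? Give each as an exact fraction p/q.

obs 1: x=0 → posterior Dirichlet(17/5, 7/3, 10/3, 7/4, 6)
obs 2: x=1 → posterior Dirichlet(17/5, 10/3, 10/3, 7/4, 6)
obs 3: x=4 → posterior Dirichlet(17/5, 10/3, 10/3, 7/4, 7)
obs 4: x=0 → posterior Dirichlet(22/5, 10/3, 10/3, 7/4, 7)
obs 5: x=1 → posterior Dirichlet(22/5, 13/3, 10/3, 7/4, 7)
obs 6: x=4 → posterior Dirichlet(22/5, 13/3, 10/3, 7/4, 8)
obs 7: x=3 → posterior Dirichlet(22/5, 13/3, 10/3, 11/4, 8)

alpha_1=22/5, alpha_2=13/3, alpha_3=10/3, alpha_4=11/4, alpha_5=8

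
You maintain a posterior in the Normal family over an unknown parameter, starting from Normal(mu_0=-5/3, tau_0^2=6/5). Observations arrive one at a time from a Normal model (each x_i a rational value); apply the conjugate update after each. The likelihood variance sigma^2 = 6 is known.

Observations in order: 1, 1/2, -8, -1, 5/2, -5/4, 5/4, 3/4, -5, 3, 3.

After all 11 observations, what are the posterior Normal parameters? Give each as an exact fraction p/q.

obs 1: x=1 → posterior Normal(-11/9, 1)
obs 2: x=1/2 → posterior Normal(-41/42, 6/7)
obs 3: x=-8 → posterior Normal(-89/48, 3/4)
obs 4: x=-1 → posterior Normal(-95/54, 2/3)
obs 5: x=5/2 → posterior Normal(-4/3, 3/5)
obs 6: x=-5/4 → posterior Normal(-175/132, 6/11)
obs 7: x=5/4 → posterior Normal(-10/9, 1/2)
obs 8: x=3/4 → posterior Normal(-151/156, 6/13)
obs 9: x=-5 → posterior Normal(-211/168, 3/7)
obs 10: x=3 → posterior Normal(-35/36, 2/5)
obs 11: x=3 → posterior Normal(-139/192, 3/8)

mu_0=-139/192, tau_0^2=3/8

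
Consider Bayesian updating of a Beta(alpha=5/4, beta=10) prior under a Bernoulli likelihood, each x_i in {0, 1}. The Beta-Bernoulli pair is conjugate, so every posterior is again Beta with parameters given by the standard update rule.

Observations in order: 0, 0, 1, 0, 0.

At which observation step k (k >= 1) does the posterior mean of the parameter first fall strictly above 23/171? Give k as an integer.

k = 3

obs 1: x=0 → posterior Beta(5/4, 11)
obs 2: x=0 → posterior Beta(5/4, 12)
obs 3: x=1 → posterior Beta(9/4, 12)
obs 4: x=0 → posterior Beta(9/4, 13)
obs 5: x=0 → posterior Beta(9/4, 14)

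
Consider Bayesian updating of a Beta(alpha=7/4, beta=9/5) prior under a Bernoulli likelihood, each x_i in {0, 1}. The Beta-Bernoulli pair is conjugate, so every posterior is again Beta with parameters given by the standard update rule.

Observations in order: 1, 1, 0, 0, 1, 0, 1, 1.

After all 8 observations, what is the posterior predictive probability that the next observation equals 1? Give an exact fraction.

45/77

obs 1: x=1 → posterior Beta(11/4, 9/5)
obs 2: x=1 → posterior Beta(15/4, 9/5)
obs 3: x=0 → posterior Beta(15/4, 14/5)
obs 4: x=0 → posterior Beta(15/4, 19/5)
obs 5: x=1 → posterior Beta(19/4, 19/5)
obs 6: x=0 → posterior Beta(19/4, 24/5)
obs 7: x=1 → posterior Beta(23/4, 24/5)
obs 8: x=1 → posterior Beta(27/4, 24/5)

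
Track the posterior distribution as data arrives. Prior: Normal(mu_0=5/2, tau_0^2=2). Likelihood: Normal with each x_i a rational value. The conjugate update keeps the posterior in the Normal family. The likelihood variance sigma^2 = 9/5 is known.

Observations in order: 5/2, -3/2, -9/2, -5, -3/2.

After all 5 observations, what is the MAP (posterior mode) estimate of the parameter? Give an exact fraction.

-155/118

obs 1: x=5/2 → posterior Normal(5/2, 18/19)
obs 2: x=-3/2 → posterior Normal(65/58, 18/29)
obs 3: x=-9/2 → posterior Normal(-25/78, 6/13)
obs 4: x=-5 → posterior Normal(-125/98, 18/49)
obs 5: x=-3/2 → posterior Normal(-155/118, 18/59)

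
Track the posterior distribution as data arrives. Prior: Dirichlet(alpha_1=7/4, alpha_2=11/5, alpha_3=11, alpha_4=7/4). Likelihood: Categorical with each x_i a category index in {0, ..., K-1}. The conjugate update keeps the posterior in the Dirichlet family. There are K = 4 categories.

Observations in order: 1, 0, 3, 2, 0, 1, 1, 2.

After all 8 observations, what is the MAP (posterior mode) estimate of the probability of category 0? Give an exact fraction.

55/414

obs 1: x=1 → posterior Dirichlet(7/4, 16/5, 11, 7/4)
obs 2: x=0 → posterior Dirichlet(11/4, 16/5, 11, 7/4)
obs 3: x=3 → posterior Dirichlet(11/4, 16/5, 11, 11/4)
obs 4: x=2 → posterior Dirichlet(11/4, 16/5, 12, 11/4)
obs 5: x=0 → posterior Dirichlet(15/4, 16/5, 12, 11/4)
obs 6: x=1 → posterior Dirichlet(15/4, 21/5, 12, 11/4)
obs 7: x=1 → posterior Dirichlet(15/4, 26/5, 12, 11/4)
obs 8: x=2 → posterior Dirichlet(15/4, 26/5, 13, 11/4)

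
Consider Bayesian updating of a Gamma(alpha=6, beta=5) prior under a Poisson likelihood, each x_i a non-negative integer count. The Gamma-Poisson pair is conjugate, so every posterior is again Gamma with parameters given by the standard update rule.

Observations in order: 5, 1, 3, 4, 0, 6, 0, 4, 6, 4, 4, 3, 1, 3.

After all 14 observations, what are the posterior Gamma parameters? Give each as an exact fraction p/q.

obs 1: x=5 → posterior Gamma(11, 6)
obs 2: x=1 → posterior Gamma(12, 7)
obs 3: x=3 → posterior Gamma(15, 8)
obs 4: x=4 → posterior Gamma(19, 9)
obs 5: x=0 → posterior Gamma(19, 10)
obs 6: x=6 → posterior Gamma(25, 11)
obs 7: x=0 → posterior Gamma(25, 12)
obs 8: x=4 → posterior Gamma(29, 13)
obs 9: x=6 → posterior Gamma(35, 14)
obs 10: x=4 → posterior Gamma(39, 15)
obs 11: x=4 → posterior Gamma(43, 16)
obs 12: x=3 → posterior Gamma(46, 17)
obs 13: x=1 → posterior Gamma(47, 18)
obs 14: x=3 → posterior Gamma(50, 19)

alpha=50, beta=19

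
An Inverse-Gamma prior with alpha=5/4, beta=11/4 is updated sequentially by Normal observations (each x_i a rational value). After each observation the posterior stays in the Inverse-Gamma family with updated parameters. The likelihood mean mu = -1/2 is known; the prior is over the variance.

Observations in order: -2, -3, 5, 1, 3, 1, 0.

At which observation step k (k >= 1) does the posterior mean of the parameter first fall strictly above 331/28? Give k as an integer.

obs 1: x=-2 → posterior Inverse-Gamma(7/4, 31/8)
obs 2: x=-3 → posterior Inverse-Gamma(9/4, 7)
obs 3: x=5 → posterior Inverse-Gamma(11/4, 177/8)
obs 4: x=1 → posterior Inverse-Gamma(13/4, 93/4)
obs 5: x=3 → posterior Inverse-Gamma(15/4, 235/8)
obs 6: x=1 → posterior Inverse-Gamma(17/4, 61/2)
obs 7: x=0 → posterior Inverse-Gamma(19/4, 245/8)

k = 3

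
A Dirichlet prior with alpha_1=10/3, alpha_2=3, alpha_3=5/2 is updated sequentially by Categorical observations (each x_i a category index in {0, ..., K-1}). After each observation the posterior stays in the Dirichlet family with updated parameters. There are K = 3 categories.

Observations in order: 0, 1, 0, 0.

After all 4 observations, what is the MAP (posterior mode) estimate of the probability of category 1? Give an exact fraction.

obs 1: x=0 → posterior Dirichlet(13/3, 3, 5/2)
obs 2: x=1 → posterior Dirichlet(13/3, 4, 5/2)
obs 3: x=0 → posterior Dirichlet(16/3, 4, 5/2)
obs 4: x=0 → posterior Dirichlet(19/3, 4, 5/2)

18/59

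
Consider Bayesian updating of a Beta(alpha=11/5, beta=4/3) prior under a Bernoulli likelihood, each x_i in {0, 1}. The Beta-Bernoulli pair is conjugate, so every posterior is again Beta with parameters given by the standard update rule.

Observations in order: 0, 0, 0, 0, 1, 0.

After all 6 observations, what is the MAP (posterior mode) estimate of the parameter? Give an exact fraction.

33/113

obs 1: x=0 → posterior Beta(11/5, 7/3)
obs 2: x=0 → posterior Beta(11/5, 10/3)
obs 3: x=0 → posterior Beta(11/5, 13/3)
obs 4: x=0 → posterior Beta(11/5, 16/3)
obs 5: x=1 → posterior Beta(16/5, 16/3)
obs 6: x=0 → posterior Beta(16/5, 19/3)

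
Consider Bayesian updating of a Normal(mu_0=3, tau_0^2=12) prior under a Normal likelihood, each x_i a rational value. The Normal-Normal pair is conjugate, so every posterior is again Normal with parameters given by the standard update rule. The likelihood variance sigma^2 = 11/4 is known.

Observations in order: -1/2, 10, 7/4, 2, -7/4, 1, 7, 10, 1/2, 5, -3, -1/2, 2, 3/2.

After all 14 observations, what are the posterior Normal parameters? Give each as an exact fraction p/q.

obs 1: x=-1/2 → posterior Normal(9/59, 132/59)
obs 2: x=10 → posterior Normal(489/107, 132/107)
obs 3: x=7/4 → posterior Normal(573/155, 132/155)
obs 4: x=2 → posterior Normal(669/203, 132/203)
obs 5: x=-7/4 → posterior Normal(585/251, 132/251)
obs 6: x=1 → posterior Normal(633/299, 132/299)
obs 7: x=7 → posterior Normal(969/347, 132/347)
obs 8: x=10 → posterior Normal(1449/395, 132/395)
obs 9: x=1/2 → posterior Normal(1473/443, 132/443)
obs 10: x=5 → posterior Normal(1713/491, 132/491)
obs 11: x=-3 → posterior Normal(1569/539, 12/49)
obs 12: x=-1/2 → posterior Normal(1545/587, 132/587)
obs 13: x=2 → posterior Normal(1641/635, 132/635)
obs 14: x=3/2 → posterior Normal(1713/683, 132/683)

mu_0=1713/683, tau_0^2=132/683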